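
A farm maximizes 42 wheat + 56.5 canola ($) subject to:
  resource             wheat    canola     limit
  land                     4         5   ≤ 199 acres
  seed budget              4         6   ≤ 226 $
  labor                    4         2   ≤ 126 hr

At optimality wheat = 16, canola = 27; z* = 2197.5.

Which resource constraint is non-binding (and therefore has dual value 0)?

land: 199/199 (binding)
seed budget: 226/226 (binding)
labor: 118/126 (slack 8)
By complementary slackness, a constraint with positive slack has shadow price 0 → labor.

labor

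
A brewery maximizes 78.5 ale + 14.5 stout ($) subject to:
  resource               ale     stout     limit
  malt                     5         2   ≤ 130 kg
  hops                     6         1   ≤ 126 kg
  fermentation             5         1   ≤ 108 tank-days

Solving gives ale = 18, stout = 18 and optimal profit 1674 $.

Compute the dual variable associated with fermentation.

8.5

At the optimum: malt uses 126 of 130 (slack = 4); hops uses 126 of 126 (binding); fermentation uses 108 of 108 (binding).
Since malt is not tight, its dual is 0.
The binding rows give the dual system: 6·y_hops + 5·y_fermentation = 78.5 and 1·y_hops + 1·y_fermentation = 14.5.
→ y_hops = 6 and y_fermentation = 8.5.
Shadow price of fermentation = 8.5.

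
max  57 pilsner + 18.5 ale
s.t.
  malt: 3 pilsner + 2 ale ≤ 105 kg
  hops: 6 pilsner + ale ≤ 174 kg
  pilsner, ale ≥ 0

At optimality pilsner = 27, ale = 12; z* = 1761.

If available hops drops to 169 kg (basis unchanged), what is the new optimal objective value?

1728.5

Both malt and hops are binding at x*.
Dual feasibility on the basic columns requires 3·y_malt + 6·y_hops = 57, 2·y_malt + 1·y_hops = 18.5.
→ y_malt = 6 and y_hops = 6.5.
Δz = y_hops·Δb = 6.5 × (-5) = -32.5, so new z* = 1761 − 32.5 = 1728.5.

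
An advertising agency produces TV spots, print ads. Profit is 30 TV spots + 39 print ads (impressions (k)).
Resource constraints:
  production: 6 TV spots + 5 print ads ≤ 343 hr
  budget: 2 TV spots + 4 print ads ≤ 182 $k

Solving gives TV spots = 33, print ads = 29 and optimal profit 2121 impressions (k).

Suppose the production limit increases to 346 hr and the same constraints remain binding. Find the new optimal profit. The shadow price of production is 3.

Δb = 3, so new z* = 2121 + (3)·(3) = 2121 + 9 = 2130.

2130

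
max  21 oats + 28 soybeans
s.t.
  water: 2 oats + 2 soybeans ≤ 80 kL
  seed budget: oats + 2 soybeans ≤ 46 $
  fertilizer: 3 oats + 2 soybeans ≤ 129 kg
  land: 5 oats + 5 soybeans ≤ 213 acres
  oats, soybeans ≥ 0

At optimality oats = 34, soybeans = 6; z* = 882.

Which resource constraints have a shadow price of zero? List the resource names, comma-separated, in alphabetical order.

water: 80/80 (binding)
seed budget: 46/46 (binding)
fertilizer: 114/129 (slack 15)
land: 200/213 (slack 13)
By complementary slackness, a constraint with positive slack has shadow price 0 → fertilizer, land.

fertilizer, land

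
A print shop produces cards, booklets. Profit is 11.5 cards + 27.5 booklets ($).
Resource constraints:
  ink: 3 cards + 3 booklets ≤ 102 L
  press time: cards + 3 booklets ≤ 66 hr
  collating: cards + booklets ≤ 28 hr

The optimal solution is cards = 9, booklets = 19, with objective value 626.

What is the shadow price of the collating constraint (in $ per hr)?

Binding: press time and collating. Non-binding: ink (18 unused).
Since ink is not tight, its dual is 0.
From A_Bᵀ y = c: 1·y_press time + 1·y_collating = 11.5; 3·y_press time + 1·y_collating = 27.5.
Solving: y_press time = 8, y_collating = 3.5.
Shadow price of collating = 3.5.

3.5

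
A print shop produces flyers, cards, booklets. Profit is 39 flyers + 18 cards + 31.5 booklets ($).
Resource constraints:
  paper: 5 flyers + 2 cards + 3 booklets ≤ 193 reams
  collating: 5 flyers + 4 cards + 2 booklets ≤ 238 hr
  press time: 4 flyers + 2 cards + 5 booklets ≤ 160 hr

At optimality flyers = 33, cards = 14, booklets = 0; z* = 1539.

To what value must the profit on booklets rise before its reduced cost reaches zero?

39

Binding: paper and press time. Non-binding: collating (17 unused).
Since collating is not tight, its dual is 0.
Dual feasibility on the basic columns requires 5·y_paper + 4·y_press time = 39, 2·y_paper + 2·y_press time = 18.
→ y_paper = 3 and y_press time = 6.
booklets enters the basis when its profit ≥ yᵀa₃ = 3·3 + 6·5 = 39.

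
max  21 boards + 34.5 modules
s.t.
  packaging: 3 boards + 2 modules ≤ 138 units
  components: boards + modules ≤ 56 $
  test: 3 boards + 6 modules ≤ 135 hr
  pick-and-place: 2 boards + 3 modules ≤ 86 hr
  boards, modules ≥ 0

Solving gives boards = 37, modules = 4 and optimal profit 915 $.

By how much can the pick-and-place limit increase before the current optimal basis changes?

4

Binding constraints: test, pick-and-place. The basis is B = [[3,6],[2,3]] with det -3.
Per unit increase in pick-and-place, x* moves by d = (2, -1).
The basis stays optimal until modules reaches 0; allowable increase = 4 hr.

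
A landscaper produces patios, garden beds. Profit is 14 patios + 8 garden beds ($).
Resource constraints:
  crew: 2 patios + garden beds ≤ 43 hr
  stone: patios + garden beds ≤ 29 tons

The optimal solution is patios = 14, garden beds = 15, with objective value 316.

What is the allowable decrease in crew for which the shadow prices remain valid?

Binding constraints: crew, stone. The basis is B = [[2,1],[1,1]] with det 1.
Per unit decrease in crew, x* moves by d = (-1, 1).
The basis stays optimal until patios reaches 0; allowable decrease = 14 hr.

14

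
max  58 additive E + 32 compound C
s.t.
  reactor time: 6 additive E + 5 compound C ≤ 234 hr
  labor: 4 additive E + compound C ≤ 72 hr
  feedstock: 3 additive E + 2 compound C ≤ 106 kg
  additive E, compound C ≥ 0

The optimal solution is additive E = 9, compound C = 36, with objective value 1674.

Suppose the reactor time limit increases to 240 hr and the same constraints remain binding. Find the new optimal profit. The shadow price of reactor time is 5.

Δb = 6, so new z* = 1674 + (5)·(6) = 1674 + 30 = 1704.

1704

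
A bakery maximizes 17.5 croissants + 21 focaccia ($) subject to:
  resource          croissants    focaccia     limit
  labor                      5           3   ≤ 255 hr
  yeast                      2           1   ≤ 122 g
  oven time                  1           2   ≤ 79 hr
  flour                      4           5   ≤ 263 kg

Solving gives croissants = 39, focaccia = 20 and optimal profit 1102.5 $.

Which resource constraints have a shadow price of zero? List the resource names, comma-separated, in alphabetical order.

flour, yeast

labor: 255/255 (binding)
yeast: 98/122 (slack 24)
oven time: 79/79 (binding)
flour: 256/263 (slack 7)
By complementary slackness, a constraint with positive slack has shadow price 0 → flour, yeast.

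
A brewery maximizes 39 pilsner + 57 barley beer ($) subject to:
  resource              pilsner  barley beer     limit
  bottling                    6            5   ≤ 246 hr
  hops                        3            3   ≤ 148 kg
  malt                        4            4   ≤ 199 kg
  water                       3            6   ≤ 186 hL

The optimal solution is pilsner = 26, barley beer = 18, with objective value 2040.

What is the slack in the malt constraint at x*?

23

malt used = 4·26 + 4·18 = 176; slack = 199 − 176 = 23.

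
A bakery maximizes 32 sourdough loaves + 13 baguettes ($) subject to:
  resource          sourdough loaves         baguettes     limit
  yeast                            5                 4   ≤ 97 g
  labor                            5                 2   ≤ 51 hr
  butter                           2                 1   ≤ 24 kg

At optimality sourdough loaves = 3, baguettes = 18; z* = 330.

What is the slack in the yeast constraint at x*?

10

yeast used = 5·3 + 4·18 = 87; slack = 97 − 87 = 10.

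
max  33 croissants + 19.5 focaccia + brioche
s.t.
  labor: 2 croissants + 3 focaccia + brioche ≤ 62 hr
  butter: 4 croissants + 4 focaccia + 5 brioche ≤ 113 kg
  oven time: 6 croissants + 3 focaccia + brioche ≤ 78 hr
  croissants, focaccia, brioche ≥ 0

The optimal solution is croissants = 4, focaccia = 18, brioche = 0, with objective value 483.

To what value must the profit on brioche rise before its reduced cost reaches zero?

At the optimum: labor uses 62 of 62 (binding); butter uses 88 of 113 (slack = 25); oven time uses 78 of 78 (binding).
By complementary slackness, y = 0 for the non-binding constraint.
From A_Bᵀ y = c: 2·y_labor + 6·y_oven time = 33; 3·y_labor + 3·y_oven time = 19.5.
This yields shadow prices y_labor = 1.5, y_oven time = 5.
brioche enters the basis when its profit ≥ yᵀa₃ = 1.5·1 + 5·1 = 6.5.

6.5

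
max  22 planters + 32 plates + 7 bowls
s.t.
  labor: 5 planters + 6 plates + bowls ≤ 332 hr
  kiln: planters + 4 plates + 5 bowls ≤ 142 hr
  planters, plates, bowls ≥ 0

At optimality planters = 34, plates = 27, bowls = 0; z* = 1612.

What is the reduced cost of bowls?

Both labor and kiln are binding at x*.
From A_Bᵀ y = c: 5·y_labor + 1·y_kiln = 22; 6·y_labor + 4·y_kiln = 32.
Solving: y_labor = 4, y_kiln = 2.
Reduced cost of bowls: c₃ − yᵀa₃ = 7 − (4·1 + 2·5) = 7 − 14 = -7.

-7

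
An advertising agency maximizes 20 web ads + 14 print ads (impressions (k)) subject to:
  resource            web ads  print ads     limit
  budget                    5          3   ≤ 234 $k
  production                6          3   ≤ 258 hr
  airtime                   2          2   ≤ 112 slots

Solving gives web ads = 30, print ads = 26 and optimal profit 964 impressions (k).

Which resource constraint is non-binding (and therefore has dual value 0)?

budget

budget: 228/234 (slack 6)
production: 258/258 (binding)
airtime: 112/112 (binding)
By complementary slackness, a constraint with positive slack has shadow price 0 → budget.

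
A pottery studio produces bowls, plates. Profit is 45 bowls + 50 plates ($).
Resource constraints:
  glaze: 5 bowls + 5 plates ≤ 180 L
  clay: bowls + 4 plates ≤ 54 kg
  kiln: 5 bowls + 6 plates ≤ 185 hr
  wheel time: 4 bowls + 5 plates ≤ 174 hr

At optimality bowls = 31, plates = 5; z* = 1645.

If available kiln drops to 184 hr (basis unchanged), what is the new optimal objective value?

1640

Binding: glaze and kiln. Non-binding: clay (3 unused), wheel time (25 unused).
Slack constraints have shadow price 0 (complementary slackness).
Dual feasibility on the basic columns requires 5·y_glaze + 5·y_kiln = 45, 5·y_glaze + 6·y_kiln = 50.
Solving: y_glaze = 4, y_kiln = 5.
Δz = y_kiln·Δb = 5 × (-1) = -5, so new z* = 1645 − 5 = 1640.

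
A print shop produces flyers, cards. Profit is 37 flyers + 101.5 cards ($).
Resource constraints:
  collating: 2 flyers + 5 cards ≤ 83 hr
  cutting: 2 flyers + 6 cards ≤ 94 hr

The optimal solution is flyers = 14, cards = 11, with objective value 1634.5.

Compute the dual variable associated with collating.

9.5

At the optimum: collating uses 83 of 83 (binding); cutting uses 94 of 94 (binding).
From A_Bᵀ y = c: 2·y_collating + 2·y_cutting = 37; 5·y_collating + 6·y_cutting = 101.5.
This yields shadow prices y_collating = 9.5, y_cutting = 9.
Shadow price of collating = 9.5.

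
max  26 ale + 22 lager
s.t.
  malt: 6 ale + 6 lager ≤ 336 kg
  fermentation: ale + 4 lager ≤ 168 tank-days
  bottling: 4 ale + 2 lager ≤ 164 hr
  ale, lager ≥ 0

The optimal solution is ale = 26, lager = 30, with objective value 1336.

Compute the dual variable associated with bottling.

Binding: malt and bottling. Non-binding: fermentation (22 unused).
By complementary slackness, y = 0 for the non-binding constraint.
From A_Bᵀ y = c: 6·y_malt + 4·y_bottling = 26; 6·y_malt + 2·y_bottling = 22.
Solving: y_malt = 3, y_bottling = 2.
Shadow price of bottling = 2.

2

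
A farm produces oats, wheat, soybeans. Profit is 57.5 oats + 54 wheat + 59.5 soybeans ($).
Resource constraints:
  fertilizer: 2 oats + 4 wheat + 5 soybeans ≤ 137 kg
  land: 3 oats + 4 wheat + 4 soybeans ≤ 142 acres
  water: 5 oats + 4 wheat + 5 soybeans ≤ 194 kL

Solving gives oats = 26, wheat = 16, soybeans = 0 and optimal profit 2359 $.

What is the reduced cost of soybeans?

-3

Check each constraint at x*: fertilizer 116/137 (slack 21); land 142/142 (tight); water 194/194 (tight).
By complementary slackness, y = 0 for the non-binding constraint.
From A_Bᵀ y = c: 3·y_land + 5·y_water = 57.5; 4·y_land + 4·y_water = 54.
Solving: y_land = 5, y_water = 8.5.
Reduced cost of soybeans: c₃ − yᵀa₃ = 59.5 − (5·4 + 8.5·5) = 59.5 − 62.5 = -3.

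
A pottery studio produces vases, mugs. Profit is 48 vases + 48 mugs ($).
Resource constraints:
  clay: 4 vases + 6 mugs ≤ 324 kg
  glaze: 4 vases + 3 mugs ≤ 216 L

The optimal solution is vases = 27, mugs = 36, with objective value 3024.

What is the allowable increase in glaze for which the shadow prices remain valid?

108

Binding constraints: clay, glaze. The basis is B = [[4,6],[4,3]] with det -12.
Per unit increase in glaze, x* moves by d = (0.5, -0.3333).
The basis stays optimal until mugs reaches 0; allowable increase = 108 L.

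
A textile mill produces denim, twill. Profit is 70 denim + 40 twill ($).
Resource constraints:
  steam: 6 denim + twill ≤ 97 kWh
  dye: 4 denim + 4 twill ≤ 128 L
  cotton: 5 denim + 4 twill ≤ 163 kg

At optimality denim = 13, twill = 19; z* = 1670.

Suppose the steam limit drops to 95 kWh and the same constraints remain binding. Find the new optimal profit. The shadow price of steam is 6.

1658

Δb = -2, so new z* = 1670 + (6)·(-2) = 1670 − 12 = 1658.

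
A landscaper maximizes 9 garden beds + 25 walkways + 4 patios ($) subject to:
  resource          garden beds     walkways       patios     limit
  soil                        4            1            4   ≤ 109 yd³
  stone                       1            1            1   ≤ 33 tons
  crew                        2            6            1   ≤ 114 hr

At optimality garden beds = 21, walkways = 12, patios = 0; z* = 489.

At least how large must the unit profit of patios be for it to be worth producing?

Binding: stone and crew. Non-binding: soil (13 unused).
Since soil is not tight, its dual is 0.
The binding rows give the dual system: 1·y_stone + 2·y_crew = 9 and 1·y_stone + 6·y_crew = 25.
Solving: y_stone = 1, y_crew = 4.
patios enters the basis when its profit ≥ yᵀa₃ = 1·1 + 4·1 = 5.

5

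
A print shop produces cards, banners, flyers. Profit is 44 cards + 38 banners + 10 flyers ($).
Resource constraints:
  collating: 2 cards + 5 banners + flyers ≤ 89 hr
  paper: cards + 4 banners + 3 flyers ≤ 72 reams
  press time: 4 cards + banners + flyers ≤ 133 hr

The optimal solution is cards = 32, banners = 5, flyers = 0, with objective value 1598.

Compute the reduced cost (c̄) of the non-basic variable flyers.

Binding: collating and press time. Non-binding: paper (20 unused).
By complementary slackness, y = 0 for the non-binding constraint.
Dual feasibility on the basic columns requires 2·y_collating + 4·y_press time = 44, 5·y_collating + 1·y_press time = 38.
This yields shadow prices y_collating = 6, y_press time = 8.
Reduced cost of flyers: c₃ − yᵀa₃ = 10 − (6·1 + 8·1) = 10 − 14 = -4.

-4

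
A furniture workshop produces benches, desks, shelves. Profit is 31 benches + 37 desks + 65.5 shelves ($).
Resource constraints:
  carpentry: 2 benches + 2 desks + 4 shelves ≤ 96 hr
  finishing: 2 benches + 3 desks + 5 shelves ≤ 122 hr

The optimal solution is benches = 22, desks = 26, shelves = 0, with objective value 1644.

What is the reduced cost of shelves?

At the optimum: carpentry uses 96 of 96 (binding); finishing uses 122 of 122 (binding).
From A_Bᵀ y = c: 2·y_carpentry + 2·y_finishing = 31; 2·y_carpentry + 3·y_finishing = 37.
This yields shadow prices y_carpentry = 9.5, y_finishing = 6.
Reduced cost of shelves: c₃ − yᵀa₃ = 65.5 − (9.5·4 + 6·5) = 65.5 − 68 = -2.5.

-2.5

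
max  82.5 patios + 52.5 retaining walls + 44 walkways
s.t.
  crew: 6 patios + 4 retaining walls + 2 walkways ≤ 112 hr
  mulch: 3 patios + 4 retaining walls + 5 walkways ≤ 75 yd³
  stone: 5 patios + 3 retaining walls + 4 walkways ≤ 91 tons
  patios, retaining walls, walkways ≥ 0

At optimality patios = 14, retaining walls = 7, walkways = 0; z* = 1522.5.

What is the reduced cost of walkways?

-1

Check each constraint at x*: crew 112/112 (tight); mulch 70/75 (slack 5); stone 91/91 (tight).
By complementary slackness, y = 0 for the non-binding constraint.
From A_Bᵀ y = c: 6·y_crew + 5·y_stone = 82.5; 4·y_crew + 3·y_stone = 52.5.
→ y_crew = 7.5 and y_stone = 7.5.
Reduced cost of walkways: c₃ − yᵀa₃ = 44 − (7.5·2 + 7.5·4) = 44 − 45 = -1.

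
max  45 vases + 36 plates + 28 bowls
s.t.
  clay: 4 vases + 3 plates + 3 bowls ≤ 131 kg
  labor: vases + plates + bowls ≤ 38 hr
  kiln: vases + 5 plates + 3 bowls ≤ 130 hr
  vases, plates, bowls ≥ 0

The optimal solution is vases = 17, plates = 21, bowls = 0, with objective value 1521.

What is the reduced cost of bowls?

-8

Check each constraint at x*: clay 131/131 (tight); labor 38/38 (tight); kiln 122/130 (slack 8).
Since kiln is not tight, its dual is 0.
From A_Bᵀ y = c: 4·y_clay + 1·y_labor = 45; 3·y_clay + 1·y_labor = 36.
This yields shadow prices y_clay = 9, y_labor = 9.
Reduced cost of bowls: c₃ − yᵀa₃ = 28 − (9·3 + 9·1) = 28 − 36 = -8.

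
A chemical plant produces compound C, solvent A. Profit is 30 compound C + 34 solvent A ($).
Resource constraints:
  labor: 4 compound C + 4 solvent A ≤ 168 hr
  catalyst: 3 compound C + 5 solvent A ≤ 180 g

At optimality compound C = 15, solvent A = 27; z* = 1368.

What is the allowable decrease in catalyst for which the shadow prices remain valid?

54

Binding constraints: labor, catalyst. The basis is B = [[4,4],[3,5]] with det 8.
Per unit decrease in catalyst, x* moves by d = (0.5, -0.5).
The basis stays optimal until solvent A reaches 0; allowable decrease = 54 g.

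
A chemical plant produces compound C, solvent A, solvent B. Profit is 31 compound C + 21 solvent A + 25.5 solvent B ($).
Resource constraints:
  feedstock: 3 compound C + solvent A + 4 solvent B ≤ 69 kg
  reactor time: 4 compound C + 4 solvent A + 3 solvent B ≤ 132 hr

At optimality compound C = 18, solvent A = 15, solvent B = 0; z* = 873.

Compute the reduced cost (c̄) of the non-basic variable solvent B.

Both feedstock and reactor time are binding at x*.
Dual feasibility on the basic columns requires 3·y_feedstock + 4·y_reactor time = 31, 1·y_feedstock + 4·y_reactor time = 21.
→ y_feedstock = 5 and y_reactor time = 4.
Reduced cost of solvent B: c₃ − yᵀa₃ = 25.5 − (5·4 + 4·3) = 25.5 − 32 = -6.5.

-6.5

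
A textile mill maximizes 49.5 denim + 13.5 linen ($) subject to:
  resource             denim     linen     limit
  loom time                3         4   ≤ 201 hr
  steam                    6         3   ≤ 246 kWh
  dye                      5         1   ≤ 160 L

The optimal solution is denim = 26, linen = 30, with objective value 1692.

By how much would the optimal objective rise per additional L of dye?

7.5

At the optimum: loom time uses 198 of 201 (slack = 3); steam uses 246 of 246 (binding); dye uses 160 of 160 (binding).
Since loom time is not tight, its dual is 0.
The binding rows give the dual system: 6·y_steam + 5·y_dye = 49.5 and 3·y_steam + 1·y_dye = 13.5.
This yields shadow prices y_steam = 2, y_dye = 7.5.
Shadow price of dye = 7.5.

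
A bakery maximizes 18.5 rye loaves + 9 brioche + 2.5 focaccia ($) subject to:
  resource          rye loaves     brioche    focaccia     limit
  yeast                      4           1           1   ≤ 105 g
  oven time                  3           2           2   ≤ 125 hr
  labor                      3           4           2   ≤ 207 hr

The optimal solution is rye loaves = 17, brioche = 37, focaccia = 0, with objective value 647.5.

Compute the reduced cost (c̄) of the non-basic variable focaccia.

Check each constraint at x*: yeast 105/105 (tight); oven time 125/125 (tight); labor 199/207 (slack 8).
Since labor is not tight, its dual is 0.
The binding rows give the dual system: 4·y_yeast + 3·y_oven time = 18.5 and 1·y_yeast + 2·y_oven time = 9.
Solving: y_yeast = 2, y_oven time = 3.5.
Reduced cost of focaccia: c₃ − yᵀa₃ = 2.5 − (2·1 + 3.5·2) = 2.5 − 9 = -6.5.

-6.5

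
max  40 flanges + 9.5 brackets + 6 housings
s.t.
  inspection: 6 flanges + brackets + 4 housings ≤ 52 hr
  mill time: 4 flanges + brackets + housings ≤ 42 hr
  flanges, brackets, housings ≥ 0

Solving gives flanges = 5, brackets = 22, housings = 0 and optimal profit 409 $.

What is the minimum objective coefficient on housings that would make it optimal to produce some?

Both inspection and mill time are binding at x*.
The binding rows give the dual system: 6·y_inspection + 4·y_mill time = 40 and 1·y_inspection + 1·y_mill time = 9.5.
Solving: y_inspection = 1, y_mill time = 8.5.
housings enters the basis when its profit ≥ yᵀa₃ = 1·4 + 8.5·1 = 12.5.

12.5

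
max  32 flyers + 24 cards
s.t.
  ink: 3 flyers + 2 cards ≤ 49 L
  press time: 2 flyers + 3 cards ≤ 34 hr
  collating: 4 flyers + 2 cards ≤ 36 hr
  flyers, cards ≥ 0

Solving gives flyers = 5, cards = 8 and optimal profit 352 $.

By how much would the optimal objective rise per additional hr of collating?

6

At the optimum: ink uses 31 of 49 (slack = 18); press time uses 34 of 34 (binding); collating uses 36 of 36 (binding).
Slack constraints have shadow price 0 (complementary slackness).
Dual feasibility on the basic columns requires 2·y_press time + 4·y_collating = 32, 3·y_press time + 2·y_collating = 24.
→ y_press time = 4 and y_collating = 6.
Shadow price of collating = 6.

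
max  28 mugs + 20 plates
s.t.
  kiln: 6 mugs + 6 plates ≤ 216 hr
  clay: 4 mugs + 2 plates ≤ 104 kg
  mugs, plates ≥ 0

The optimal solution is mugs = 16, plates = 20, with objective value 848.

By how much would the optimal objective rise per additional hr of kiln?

At the optimum: kiln uses 216 of 216 (binding); clay uses 104 of 104 (binding).
The binding rows give the dual system: 6·y_kiln + 4·y_clay = 28 and 6·y_kiln + 2·y_clay = 20.
This yields shadow prices y_kiln = 2, y_clay = 4.
Shadow price of kiln = 2.

2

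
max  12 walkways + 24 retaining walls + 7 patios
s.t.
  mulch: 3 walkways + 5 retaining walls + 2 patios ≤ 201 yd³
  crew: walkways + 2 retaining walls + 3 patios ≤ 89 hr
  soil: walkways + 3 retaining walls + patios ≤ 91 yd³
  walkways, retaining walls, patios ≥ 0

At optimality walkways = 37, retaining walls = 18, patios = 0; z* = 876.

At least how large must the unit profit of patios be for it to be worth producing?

9

Binding: mulch and soil. Non-binding: crew (16 unused).
Slack constraints have shadow price 0 (complementary slackness).
The binding rows give the dual system: 3·y_mulch + 1·y_soil = 12 and 5·y_mulch + 3·y_soil = 24.
→ y_mulch = 3 and y_soil = 3.
patios enters the basis when its profit ≥ yᵀa₃ = 3·2 + 3·1 = 9.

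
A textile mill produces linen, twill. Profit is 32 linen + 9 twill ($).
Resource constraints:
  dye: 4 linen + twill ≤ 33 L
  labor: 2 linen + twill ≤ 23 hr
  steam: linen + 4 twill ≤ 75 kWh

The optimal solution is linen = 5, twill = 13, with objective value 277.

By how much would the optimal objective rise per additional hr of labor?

Binding: dye and labor. Non-binding: steam (18 unused).
Slack constraints have shadow price 0 (complementary slackness).
From A_Bᵀ y = c: 4·y_dye + 2·y_labor = 32; 1·y_dye + 1·y_labor = 9.
→ y_dye = 7 and y_labor = 2.
Shadow price of labor = 2.

2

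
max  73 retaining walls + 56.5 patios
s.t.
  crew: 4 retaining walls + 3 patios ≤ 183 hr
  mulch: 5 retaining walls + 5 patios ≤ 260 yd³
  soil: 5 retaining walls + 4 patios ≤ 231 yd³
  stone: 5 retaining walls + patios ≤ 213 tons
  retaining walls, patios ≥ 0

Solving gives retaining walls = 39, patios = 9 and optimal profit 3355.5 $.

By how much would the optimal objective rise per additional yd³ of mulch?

At the optimum: crew uses 183 of 183 (binding); mulch uses 240 of 260 (slack = 20); soil uses 231 of 231 (binding); stone uses 204 of 213 (slack = 9).
Since mulch, stone are not tight, their duals are 0.
From A_Bᵀ y = c: 4·y_crew + 5·y_soil = 73; 3·y_crew + 4·y_soil = 56.5.
This yields shadow prices y_crew = 9.5, y_soil = 7.
Shadow price of mulch = 0.

0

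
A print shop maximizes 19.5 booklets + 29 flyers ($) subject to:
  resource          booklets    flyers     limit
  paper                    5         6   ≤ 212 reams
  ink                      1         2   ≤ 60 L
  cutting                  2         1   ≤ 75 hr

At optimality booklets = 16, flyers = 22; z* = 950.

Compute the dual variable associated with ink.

7

Binding: paper and ink. Non-binding: cutting (21 unused).
By complementary slackness, y = 0 for the non-binding constraint.
The binding rows give the dual system: 5·y_paper + 1·y_ink = 19.5 and 6·y_paper + 2·y_ink = 29.
Solving: y_paper = 2.5, y_ink = 7.
Shadow price of ink = 7.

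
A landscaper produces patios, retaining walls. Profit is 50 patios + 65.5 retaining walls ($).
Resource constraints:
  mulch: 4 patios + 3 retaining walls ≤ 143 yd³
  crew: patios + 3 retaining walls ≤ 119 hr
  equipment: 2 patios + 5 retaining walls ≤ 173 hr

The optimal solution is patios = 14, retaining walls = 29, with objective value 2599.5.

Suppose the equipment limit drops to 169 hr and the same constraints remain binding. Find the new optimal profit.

2567.5

At the optimum: mulch uses 143 of 143 (binding); crew uses 101 of 119 (slack = 18); equipment uses 173 of 173 (binding).
Since crew is not tight, its dual is 0.
From A_Bᵀ y = c: 4·y_mulch + 2·y_equipment = 50; 3·y_mulch + 5·y_equipment = 65.5.
→ y_mulch = 8.5 and y_equipment = 8.
Δz = y_equipment·Δb = 8 × (-4) = -32, so new z* = 2599.5 − 32 = 2567.5.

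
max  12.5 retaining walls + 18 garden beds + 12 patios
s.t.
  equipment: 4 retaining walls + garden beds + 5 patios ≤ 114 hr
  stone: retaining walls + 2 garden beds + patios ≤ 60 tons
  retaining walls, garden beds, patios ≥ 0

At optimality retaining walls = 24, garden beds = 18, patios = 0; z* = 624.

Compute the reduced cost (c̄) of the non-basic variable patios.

-1.5

At the optimum: equipment uses 114 of 114 (binding); stone uses 60 of 60 (binding).
Dual feasibility on the basic columns requires 4·y_equipment + 1·y_stone = 12.5, 1·y_equipment + 2·y_stone = 18.
This yields shadow prices y_equipment = 1, y_stone = 8.5.
Reduced cost of patios: c₃ − yᵀa₃ = 12 − (1·5 + 8.5·1) = 12 − 13.5 = -1.5.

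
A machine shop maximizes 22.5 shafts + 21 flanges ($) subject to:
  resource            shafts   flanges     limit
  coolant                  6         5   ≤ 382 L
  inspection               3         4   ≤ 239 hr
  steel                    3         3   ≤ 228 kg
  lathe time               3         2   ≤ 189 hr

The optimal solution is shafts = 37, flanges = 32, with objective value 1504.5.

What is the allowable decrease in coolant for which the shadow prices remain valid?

Binding constraints: coolant, inspection. The basis is B = [[6,5],[3,4]] with det 9.
Per unit decrease in coolant, x* moves by d = (-0.4444, 0.3333).
The basis stays optimal until shafts reaches 0; allowable decrease = 83.25 L.

83.25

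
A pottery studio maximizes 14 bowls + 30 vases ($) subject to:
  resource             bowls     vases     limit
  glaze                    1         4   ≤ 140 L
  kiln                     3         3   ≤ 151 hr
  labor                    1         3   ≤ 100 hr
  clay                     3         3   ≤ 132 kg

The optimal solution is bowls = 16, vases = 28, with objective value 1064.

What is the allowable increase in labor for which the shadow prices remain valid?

Binding constraints: labor, clay. The basis is B = [[1,3],[3,3]] with det -6.
Per unit increase in labor, x* moves by d = (-0.5, 0.5).
The basis stays optimal until glaze becomes binding; allowable increase = 8 hr.

8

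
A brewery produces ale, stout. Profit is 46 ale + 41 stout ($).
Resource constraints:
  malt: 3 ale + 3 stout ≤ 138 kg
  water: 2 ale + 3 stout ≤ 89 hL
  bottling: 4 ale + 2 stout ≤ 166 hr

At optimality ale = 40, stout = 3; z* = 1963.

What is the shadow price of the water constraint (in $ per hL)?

9

At the optimum: malt uses 129 of 138 (slack = 9); water uses 89 of 89 (binding); bottling uses 166 of 166 (binding).
Slack constraints have shadow price 0 (complementary slackness).
The binding rows give the dual system: 2·y_water + 4·y_bottling = 46 and 3·y_water + 2·y_bottling = 41.
This yields shadow prices y_water = 9, y_bottling = 7.
Shadow price of water = 9.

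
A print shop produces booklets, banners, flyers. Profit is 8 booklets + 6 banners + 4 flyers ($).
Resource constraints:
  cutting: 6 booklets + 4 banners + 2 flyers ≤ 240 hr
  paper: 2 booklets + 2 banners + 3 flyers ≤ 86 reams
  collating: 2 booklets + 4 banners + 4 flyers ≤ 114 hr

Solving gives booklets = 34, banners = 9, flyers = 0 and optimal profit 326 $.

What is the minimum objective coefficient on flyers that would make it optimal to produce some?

5

Binding: cutting and paper. Non-binding: collating (10 unused).
Slack constraints have shadow price 0 (complementary slackness).
The binding rows give the dual system: 6·y_cutting + 2·y_paper = 8 and 4·y_cutting + 2·y_paper = 6.
Solving: y_cutting = 1, y_paper = 1.
flyers enters the basis when its profit ≥ yᵀa₃ = 1·2 + 1·3 = 5.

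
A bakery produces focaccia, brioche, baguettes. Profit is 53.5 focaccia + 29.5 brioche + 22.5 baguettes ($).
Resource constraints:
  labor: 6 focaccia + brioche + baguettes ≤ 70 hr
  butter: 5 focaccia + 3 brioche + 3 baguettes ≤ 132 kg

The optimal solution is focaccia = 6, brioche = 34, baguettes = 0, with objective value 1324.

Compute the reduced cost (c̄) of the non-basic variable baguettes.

-7

Check each constraint at x*: labor 70/70 (tight); butter 132/132 (tight).
Dual feasibility on the basic columns requires 6·y_labor + 5·y_butter = 53.5, 1·y_labor + 3·y_butter = 29.5.
This yields shadow prices y_labor = 1, y_butter = 9.5.
Reduced cost of baguettes: c₃ − yᵀa₃ = 22.5 − (1·1 + 9.5·3) = 22.5 − 29.5 = -7.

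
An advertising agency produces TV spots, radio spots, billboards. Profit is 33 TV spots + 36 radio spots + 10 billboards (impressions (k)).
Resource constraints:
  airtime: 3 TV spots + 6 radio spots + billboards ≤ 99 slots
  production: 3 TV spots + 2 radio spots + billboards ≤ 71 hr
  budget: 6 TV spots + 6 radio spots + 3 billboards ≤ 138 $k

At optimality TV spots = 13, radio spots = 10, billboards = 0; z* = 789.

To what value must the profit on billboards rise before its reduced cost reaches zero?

At the optimum: airtime uses 99 of 99 (binding); production uses 59 of 71 (slack = 12); budget uses 138 of 138 (binding).
Slack constraints have shadow price 0 (complementary slackness).
Dual feasibility on the basic columns requires 3·y_airtime + 6·y_budget = 33, 6·y_airtime + 6·y_budget = 36.
Solving: y_airtime = 1, y_budget = 5.
billboards enters the basis when its profit ≥ yᵀa₃ = 1·1 + 5·3 = 16.

16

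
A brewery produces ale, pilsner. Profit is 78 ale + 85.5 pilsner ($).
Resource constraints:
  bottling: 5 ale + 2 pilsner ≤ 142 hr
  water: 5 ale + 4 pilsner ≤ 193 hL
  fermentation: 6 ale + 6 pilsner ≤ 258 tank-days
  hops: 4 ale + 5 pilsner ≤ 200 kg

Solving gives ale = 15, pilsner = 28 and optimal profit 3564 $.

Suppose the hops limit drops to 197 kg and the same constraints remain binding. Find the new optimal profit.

Check each constraint at x*: bottling 131/142 (slack 11); water 187/193 (slack 6); fermentation 258/258 (tight); hops 200/200 (tight).
Slack constraints have shadow price 0 (complementary slackness).
Dual feasibility on the basic columns requires 6·y_fermentation + 4·y_hops = 78, 6·y_fermentation + 5·y_hops = 85.5.
→ y_fermentation = 8 and y_hops = 7.5.
Δz = y_hops·Δb = 7.5 × (-3) = -22.5, so new z* = 3564 − 22.5 = 3541.5.

3541.5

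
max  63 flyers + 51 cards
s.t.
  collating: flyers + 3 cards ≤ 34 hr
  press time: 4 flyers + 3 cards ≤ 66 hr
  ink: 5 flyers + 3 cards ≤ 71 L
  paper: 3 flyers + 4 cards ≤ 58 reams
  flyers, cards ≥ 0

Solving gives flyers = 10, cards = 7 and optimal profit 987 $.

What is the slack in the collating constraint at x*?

collating used = 1·10 + 3·7 = 31; slack = 34 − 31 = 3.

3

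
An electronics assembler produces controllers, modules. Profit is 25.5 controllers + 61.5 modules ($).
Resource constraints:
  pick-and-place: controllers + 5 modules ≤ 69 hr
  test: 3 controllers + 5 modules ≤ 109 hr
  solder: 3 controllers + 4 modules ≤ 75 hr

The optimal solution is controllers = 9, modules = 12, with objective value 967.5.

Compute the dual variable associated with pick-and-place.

Check each constraint at x*: pick-and-place 69/69 (tight); test 87/109 (slack 22); solder 75/75 (tight).
Since test is not tight, its dual is 0.
Dual feasibility on the basic columns requires 1·y_pick-and-place + 3·y_solder = 25.5, 5·y_pick-and-place + 4·y_solder = 61.5.
Solving: y_pick-and-place = 7.5, y_solder = 6.
Shadow price of pick-and-place = 7.5.

7.5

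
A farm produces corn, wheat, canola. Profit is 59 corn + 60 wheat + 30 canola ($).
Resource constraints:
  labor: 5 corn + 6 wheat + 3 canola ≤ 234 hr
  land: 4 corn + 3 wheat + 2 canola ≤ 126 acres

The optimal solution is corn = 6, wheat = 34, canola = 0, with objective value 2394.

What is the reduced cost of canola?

-3

At the optimum: labor uses 234 of 234 (binding); land uses 126 of 126 (binding).
From A_Bᵀ y = c: 5·y_labor + 4·y_land = 59; 6·y_labor + 3·y_land = 60.
This yields shadow prices y_labor = 7, y_land = 6.
Reduced cost of canola: c₃ − yᵀa₃ = 30 − (7·3 + 6·2) = 30 − 33 = -3.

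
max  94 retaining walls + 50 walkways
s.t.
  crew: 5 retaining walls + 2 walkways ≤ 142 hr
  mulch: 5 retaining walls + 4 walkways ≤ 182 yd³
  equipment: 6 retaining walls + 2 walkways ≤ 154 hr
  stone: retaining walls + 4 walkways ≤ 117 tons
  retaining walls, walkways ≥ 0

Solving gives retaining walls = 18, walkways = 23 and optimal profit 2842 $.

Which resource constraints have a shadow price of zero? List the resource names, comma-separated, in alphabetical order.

crew, stone

crew: 136/142 (slack 6)
mulch: 182/182 (binding)
equipment: 154/154 (binding)
stone: 110/117 (slack 7)
By complementary slackness, a constraint with positive slack has shadow price 0 → crew, stone.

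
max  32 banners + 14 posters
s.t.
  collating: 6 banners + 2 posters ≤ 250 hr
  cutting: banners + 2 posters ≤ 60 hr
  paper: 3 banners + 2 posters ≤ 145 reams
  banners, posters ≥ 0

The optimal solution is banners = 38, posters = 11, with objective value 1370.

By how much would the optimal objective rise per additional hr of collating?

Check each constraint at x*: collating 250/250 (tight); cutting 60/60 (tight); paper 136/145 (slack 9).
Slack constraints have shadow price 0 (complementary slackness).
The binding rows give the dual system: 6·y_collating + 1·y_cutting = 32 and 2·y_collating + 2·y_cutting = 14.
Solving: y_collating = 5, y_cutting = 2.
Shadow price of collating = 5.

5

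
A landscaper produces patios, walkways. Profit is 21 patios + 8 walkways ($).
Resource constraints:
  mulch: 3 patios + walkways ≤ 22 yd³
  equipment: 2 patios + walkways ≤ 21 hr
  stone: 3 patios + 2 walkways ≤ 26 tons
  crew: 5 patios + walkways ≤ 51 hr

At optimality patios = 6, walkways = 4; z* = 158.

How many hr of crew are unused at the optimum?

crew used = 5·6 + 1·4 = 34; slack = 51 − 34 = 17.

17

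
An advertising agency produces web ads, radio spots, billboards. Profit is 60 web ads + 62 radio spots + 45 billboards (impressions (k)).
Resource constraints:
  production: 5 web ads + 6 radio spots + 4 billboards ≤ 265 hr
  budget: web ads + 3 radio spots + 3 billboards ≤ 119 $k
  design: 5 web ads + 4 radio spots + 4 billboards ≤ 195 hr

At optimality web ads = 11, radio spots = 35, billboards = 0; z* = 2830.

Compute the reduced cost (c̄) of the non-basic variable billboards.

Binding: production and design. Non-binding: budget (3 unused).
Slack constraints have shadow price 0 (complementary slackness).
From A_Bᵀ y = c: 5·y_production + 5·y_design = 60; 6·y_production + 4·y_design = 62.
Solving: y_production = 7, y_design = 5.
Reduced cost of billboards: c₃ − yᵀa₃ = 45 − (7·4 + 5·4) = 45 − 48 = -3.

-3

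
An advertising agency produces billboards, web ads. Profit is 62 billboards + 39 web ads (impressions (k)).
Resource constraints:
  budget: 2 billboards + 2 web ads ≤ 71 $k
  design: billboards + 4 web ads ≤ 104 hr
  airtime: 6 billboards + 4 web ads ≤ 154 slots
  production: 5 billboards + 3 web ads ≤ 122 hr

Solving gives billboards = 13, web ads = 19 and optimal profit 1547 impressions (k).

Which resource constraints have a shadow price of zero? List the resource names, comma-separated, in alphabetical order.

budget, design

budget: 64/71 (slack 7)
design: 89/104 (slack 15)
airtime: 154/154 (binding)
production: 122/122 (binding)
By complementary slackness, a constraint with positive slack has shadow price 0 → budget, design.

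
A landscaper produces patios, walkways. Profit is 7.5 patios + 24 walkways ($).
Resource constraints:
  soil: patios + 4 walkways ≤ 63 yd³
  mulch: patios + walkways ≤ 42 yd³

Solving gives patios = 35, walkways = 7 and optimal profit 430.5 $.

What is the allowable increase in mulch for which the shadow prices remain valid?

Binding constraints: soil, mulch. The basis is B = [[1,4],[1,1]] with det -3.
Per unit increase in mulch, x* moves by d = (1.3333, -0.3333).
The basis stays optimal until walkways reaches 0; allowable increase = 21 yd³.

21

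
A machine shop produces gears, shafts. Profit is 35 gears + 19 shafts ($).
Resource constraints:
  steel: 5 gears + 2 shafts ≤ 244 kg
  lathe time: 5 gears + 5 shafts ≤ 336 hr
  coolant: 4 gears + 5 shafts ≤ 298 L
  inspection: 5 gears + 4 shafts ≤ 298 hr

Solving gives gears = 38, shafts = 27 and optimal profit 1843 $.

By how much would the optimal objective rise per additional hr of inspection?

2.5

Binding: steel and inspection. Non-binding: lathe time (11 unused), coolant (11 unused).
Since lathe time, coolant are not tight, their duals are 0.
The binding rows give the dual system: 5·y_steel + 5·y_inspection = 35 and 2·y_steel + 4·y_inspection = 19.
→ y_steel = 4.5 and y_inspection = 2.5.
Shadow price of inspection = 2.5.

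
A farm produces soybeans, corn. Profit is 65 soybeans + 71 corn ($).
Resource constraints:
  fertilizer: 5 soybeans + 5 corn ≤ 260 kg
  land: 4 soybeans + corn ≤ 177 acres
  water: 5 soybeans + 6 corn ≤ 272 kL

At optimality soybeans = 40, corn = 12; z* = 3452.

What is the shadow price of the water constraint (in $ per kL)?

At the optimum: fertilizer uses 260 of 260 (binding); land uses 172 of 177 (slack = 5); water uses 272 of 272 (binding).
Slack constraints have shadow price 0 (complementary slackness).
Dual feasibility on the basic columns requires 5·y_fertilizer + 5·y_water = 65, 5·y_fertilizer + 6·y_water = 71.
This yields shadow prices y_fertilizer = 7, y_water = 6.
Shadow price of water = 6.

6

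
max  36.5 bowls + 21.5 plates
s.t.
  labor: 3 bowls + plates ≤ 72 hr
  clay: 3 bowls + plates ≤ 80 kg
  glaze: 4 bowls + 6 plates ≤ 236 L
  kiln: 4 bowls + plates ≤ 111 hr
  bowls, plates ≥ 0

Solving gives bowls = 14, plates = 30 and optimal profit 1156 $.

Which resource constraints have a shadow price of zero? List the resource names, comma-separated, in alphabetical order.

clay, kiln

labor: 72/72 (binding)
clay: 72/80 (slack 8)
glaze: 236/236 (binding)
kiln: 86/111 (slack 25)
By complementary slackness, a constraint with positive slack has shadow price 0 → clay, kiln.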